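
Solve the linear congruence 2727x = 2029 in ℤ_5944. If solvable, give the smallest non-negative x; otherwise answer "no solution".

1411

First find gcd(2727, 5944):
5944 = 2·2727 + 490
2727 = 5·490 + 277
490 = 1·277 + 213
277 = 1·213 + 64
213 = 3·64 + 21
64 = 3·21 + 1
21 = 21·1 + 0
gcd = 1, so a unique solution mod 5944 exists.
Back-substitute for the Bézout coefficients:
1 = 64 − 3·21
1 = −3·213 + 10·64
1 = 10·277 − 13·213
1 = −13·490 + 23·277
1 = 23·2727 − 128·490
1 = −128·5944 + 279·2727
So 2727·(279) ≡ 1 (mod 5944), giving 2727⁻¹ ≡ 279.
x ≡ 2727⁻¹·2029 ≡ 279·2029 ≡ 1411 (mod 5944).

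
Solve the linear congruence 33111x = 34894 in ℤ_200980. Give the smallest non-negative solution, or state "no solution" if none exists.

gcd(33111, 200980):
200980 = 6*33111 + 2314
33111 = 14*2314 + 715
2314 = 3*715 + 169
715 = 4*169 + 39
169 = 4*39 + 13
39 = 3*13 + 0
gcd = 13, but 13 ∤ 34894, so the congruence has no solution.

no solution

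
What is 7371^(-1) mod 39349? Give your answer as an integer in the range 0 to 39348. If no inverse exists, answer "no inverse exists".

28005

Run Euclid on (39349, 7371):
39349 = 5*7371 + 2494
7371 = 2*2494 + 2383
2494 = 1*2383 + 111
2383 = 21*111 + 52
111 = 2*52 + 7
52 = 7*7 + 3
7 = 2*3 + 1
3 = 3*1 + 0
The gcd is 1. Working backward:
1 = 7 − 2·3
1 = −2·52 + 15·7
1 = 15·111 − 32·52
1 = −32·2383 + 687·111
1 = 687·2494 − 719·2383
1 = −719·7371 + 2125·2494
1 = 2125·39349 − 11344·7371
So 7371·(-11344) ≡ 1 (mod 39349), and -11344 ≡ 28005 (mod 39349).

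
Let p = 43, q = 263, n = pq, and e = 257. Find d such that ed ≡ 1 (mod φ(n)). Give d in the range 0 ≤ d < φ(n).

7493

φ(n) = (p−1)(q−1) = 42·262 = 11004.
Need d with 257·d ≡ 1 (mod 11004). Apply the extended Euclidean algorithm:
11004 = 42×257 + 210
257 = 1×210 + 47
210 = 4×47 + 22
47 = 2×22 + 3
22 = 7×3 + 1
3 = 3×1 + 0
Back-substitute:
1 = 22 − 7·3
1 = −7·47 + 15·22
1 = 15·210 − 67·47
1 = −67·257 + 82·210
1 = 82·11004 − 3511·257
So 257·(-3511) ≡ 1 (mod 11004), hence d ≡ -3511 ≡ 7493 (mod 11004).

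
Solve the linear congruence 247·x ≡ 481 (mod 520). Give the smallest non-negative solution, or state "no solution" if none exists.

23

First find gcd(247, 520):
520 = 2×247 + 26
247 = 9×26 + 13
26 = 2×13 + 0
gcd = 13 and 13 | 481, so solutions exist. Divide through by 13: 19x ≡ 37 (mod 40).
Now find 19⁻¹ mod 40:
40 = 2×19 + 2
19 = 9×2 + 1
2 = 2×1 + 0
Back-substitute:
1 = 19 − 9·2
1 = −9·40 + 19·19
So 19⁻¹ ≡ 19 (mod 40).
Then x ≡ 19·37 ≡ 23 (mod 40); the smallest non-negative solution is x = 23.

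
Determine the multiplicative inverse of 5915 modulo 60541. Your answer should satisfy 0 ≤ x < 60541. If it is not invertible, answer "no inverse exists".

Euclidean algorithm on 60541, 5915:
60541 = 10*5915 + 1391
5915 = 4*1391 + 351
1391 = 3*351 + 338
351 = 1*338 + 13
338 = 26*13 + 0
The gcd is 13, not 1, hence no inverse exists.

no inverse exists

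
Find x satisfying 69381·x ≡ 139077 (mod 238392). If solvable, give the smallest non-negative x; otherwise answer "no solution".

6953

First find gcd(69381, 238392):
238392 = 3*69381 + 30249
69381 = 2*30249 + 8883
30249 = 3*8883 + 3600
8883 = 2*3600 + 1683
3600 = 2*1683 + 234
1683 = 7*234 + 45
234 = 5*45 + 9
45 = 5*9 + 0
gcd = 9 and 9 | 139077, so solutions exist. Divide through by 9: 7709x ≡ 15453 (mod 26488).
Now find 7709⁻¹ mod 26488:
26488 = 3*7709 + 3361
7709 = 2*3361 + 987
3361 = 3*987 + 400
987 = 2*400 + 187
400 = 2*187 + 26
187 = 7*26 + 5
26 = 5*5 + 1
5 = 5*1 + 0
Back-substitute:
1 = 26 − 5·5
1 = −5·187 + 36·26
1 = 36·400 − 77·187
1 = −77·987 + 190·400
1 = 190·3361 − 647·987
1 = −647·7709 + 1484·3361
1 = 1484·26488 − 5099·7709
So 7709·(-5099) ≡ 1 (mod 26488), i.e. 7709⁻¹ ≡ 21389.
Then x ≡ 21389·15453 ≡ 6953 (mod 26488); the smallest non-negative solution is x = 6953.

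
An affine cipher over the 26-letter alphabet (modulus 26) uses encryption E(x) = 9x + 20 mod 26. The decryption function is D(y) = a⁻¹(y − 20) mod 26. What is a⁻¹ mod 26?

gcd(26, 9) by repeated division:
26 = 2·9 + 8
9 = 1·8 + 1
8 = 8·1 + 0
Since gcd(9, 26) = 1, back-substitute to write 1 as a combination:
1 = 9 − 8
1 = −26 + 3·9
So 9·3 ≡ 1 (mod 26).

3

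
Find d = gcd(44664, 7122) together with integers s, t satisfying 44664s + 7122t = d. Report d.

6

Euclidean algorithm:
44664 = 6*7122 + 1932
7122 = 3*1932 + 1326
1932 = 1*1326 + 606
1326 = 2*606 + 114
606 = 5*114 + 36
114 = 3*36 + 6
36 = 6*6 + 0
gcd(44664, 7122) = 6.
Working backward:
6 = 114 − 3·36
6 = −3·606 + 16·114
6 = 16·1326 − 35·606
6 = −35·1932 + 51·1326
6 = 51·7122 − 188·1932
6 = −188·44664 + 1179·7122
So 6 = (-188)·44664 + (1179)·7122.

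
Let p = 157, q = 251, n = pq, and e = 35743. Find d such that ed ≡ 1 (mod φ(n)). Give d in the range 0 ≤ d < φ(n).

24607

φ(n) = (p−1)(q−1) = 156·250 = 39000.
Need d with 35743·d ≡ 1 (mod 39000). Apply the extended Euclidean algorithm:
39000 = 1×35743 + 3257
35743 = 10×3257 + 3173
3257 = 1×3173 + 84
3173 = 37×84 + 65
84 = 1×65 + 19
65 = 3×19 + 8
19 = 2×8 + 3
8 = 2×3 + 2
3 = 1×2 + 1
2 = 2×1 + 0
Back-substitute:
1 = 3 − 2
1 = −8 + 3·3
1 = 3·19 − 7·8
1 = −7·65 + 24·19
1 = 24·84 − 31·65
1 = −31·3173 + 1171·84
1 = 1171·3257 − 1202·3173
1 = −1202·35743 + 13191·3257
1 = 13191·39000 − 14393·35743
So 35743·(-14393) ≡ 1 (mod 39000), hence d ≡ -14393 ≡ 24607 (mod 39000).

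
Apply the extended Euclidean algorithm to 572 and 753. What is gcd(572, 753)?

1

Repeated division:
753 = 1×572 + 181
572 = 3×181 + 29
181 = 6×29 + 7
29 = 4×7 + 1
7 = 7×1 + 0
gcd(572, 753) = 1.
Back-substituting:
1 = 29 − 4·7
1 = −4·181 + 25·29
1 = 25·572 − 79·181
1 = −79·753 + 104·572
So 1 = (-79)·753 + (104)·572.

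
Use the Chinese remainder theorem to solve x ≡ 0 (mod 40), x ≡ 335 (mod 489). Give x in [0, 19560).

12560

Write x = 0 + 40·k. Then 40·k ≡ 335 − 0 ≡ 335 (mod 489).
Need 40⁻¹ mod 489. Extended Euclid on (489, 40):
489 = 12·40 + 9
40 = 4·9 + 4
9 = 2·4 + 1
4 = 4·1 + 0
Back-substitute:
1 = 9 − 2·4
1 = −2·40 + 9·9
1 = 9·489 − 110·40
40⁻¹ ≡ 379 (mod 489), so k ≡ 379·335 ≡ 314 (mod 489).
x = 0 + 40·314 = 12560.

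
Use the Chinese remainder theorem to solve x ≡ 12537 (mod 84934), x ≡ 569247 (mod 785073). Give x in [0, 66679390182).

Write x = 12537 + 84934·k. Then 84934·k ≡ 569247 − 12537 ≡ 556710 (mod 785073).
Need 84934⁻¹ mod 785073. Extended Euclid on (785073, 84934):
785073 = 9*84934 + 20667
84934 = 4*20667 + 2266
20667 = 9*2266 + 273
2266 = 8*273 + 82
273 = 3*82 + 27
82 = 3*27 + 1
27 = 27*1 + 0
Back-substitute:
1 = 82 − 3·27
1 = −3·273 + 10·82
1 = 10·2266 − 83·273
1 = −83·20667 + 757·2266
1 = 757·84934 − 3111·20667
1 = −3111·785073 + 28756·84934
84934⁻¹ ≡ 28756 (mod 785073), so k ≡ 28756·556710 ≡ 329217 (mod 785073).
x = 12537 + 84934·329217 = 27961729215.

27961729215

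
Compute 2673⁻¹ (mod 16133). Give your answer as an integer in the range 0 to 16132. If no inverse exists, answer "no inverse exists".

Run Euclid on (16133, 2673):
16133 = 6·2673 + 95
2673 = 28·95 + 13
95 = 7·13 + 4
13 = 3·4 + 1
4 = 4·1 + 0
The gcd is 1. Working backward:
1 = 13 − 3·4
1 = −3·95 + 22·13
1 = 22·2673 − 619·95
1 = −619·16133 + 3736·2673
So 2673·3736 ≡ 1 (mod 16133).

3736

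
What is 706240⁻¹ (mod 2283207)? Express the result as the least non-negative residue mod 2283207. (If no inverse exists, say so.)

1955704

gcd(2283207, 706240) by repeated division:
2283207 = 3*706240 + 164487
706240 = 4*164487 + 48292
164487 = 3*48292 + 19611
48292 = 2*19611 + 9070
19611 = 2*9070 + 1471
9070 = 6*1471 + 244
1471 = 6*244 + 7
244 = 34*7 + 6
7 = 1*6 + 1
6 = 6*1 + 0
gcd = 1, so the inverse exists. Back-substitute:
1 = 7 − 6
1 = −244 + 35·7
1 = 35·1471 − 211·244
1 = −211·9070 + 1301·1471
1 = 1301·19611 − 2813·9070
1 = −2813·48292 + 6927·19611
1 = 6927·164487 − 23594·48292
1 = −23594·706240 + 101303·164487
1 = 101303·2283207 − 327503·706240
Hence 706240⁻¹ ≡ -327503 ≡ 1955704 (mod 2283207).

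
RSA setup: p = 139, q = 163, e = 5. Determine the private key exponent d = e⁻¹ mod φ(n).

17885

φ(n) = (p−1)(q−1) = 138·162 = 22356.
Need d with 5·d ≡ 1 (mod 22356). Apply the extended Euclidean algorithm:
22356 = 4471*5 + 1
5 = 5*1 + 0
Back-substitute:
1 = 22356 − 4471·5
So 5·(-4471) ≡ 1 (mod 22356), hence d ≡ -4471 ≡ 17885 (mod 22356).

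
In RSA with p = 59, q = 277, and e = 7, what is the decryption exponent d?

φ(n) = (p−1)(q−1) = 58·276 = 16008.
Need d with 7·d ≡ 1 (mod 16008). Apply the extended Euclidean algorithm:
16008 = 2286*7 + 6
7 = 1*6 + 1
6 = 6*1 + 0
Back-substitute:
1 = 7 − 6
1 = −16008 + 2287·7
So 7·2287 ≡ 1 (mod 16008), hence d = 2287.

2287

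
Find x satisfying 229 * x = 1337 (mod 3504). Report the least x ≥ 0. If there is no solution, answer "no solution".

725

First find gcd(229, 3504):
3504 = 15×229 + 69
229 = 3×69 + 22
69 = 3×22 + 3
22 = 7×3 + 1
3 = 3×1 + 0
gcd = 1, so a unique solution mod 3504 exists.
Back-substitute for the Bézout coefficients:
1 = 22 − 7·3
1 = −7·69 + 22·22
1 = 22·229 − 73·69
1 = −73·3504 + 1117·229
So 229·(1117) ≡ 1 (mod 3504), giving 229⁻¹ ≡ 1117.
x ≡ 229⁻¹·1337 ≡ 1117·1337 ≡ 725 (mod 3504).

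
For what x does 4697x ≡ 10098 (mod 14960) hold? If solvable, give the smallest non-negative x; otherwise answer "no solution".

34

First find gcd(4697, 14960):
14960 = 3·4697 + 869
4697 = 5·869 + 352
869 = 2·352 + 165
352 = 2·165 + 22
165 = 7·22 + 11
22 = 2·11 + 0
gcd = 11 and 11 | 10098, so solutions exist. Divide through by 11: 427x ≡ 918 (mod 1360).
Now find 427⁻¹ mod 1360:
1360 = 3·427 + 79
427 = 5·79 + 32
79 = 2·32 + 15
32 = 2·15 + 2
15 = 7·2 + 1
2 = 2·1 + 0
Back-substitute:
1 = 15 − 7·2
1 = −7·32 + 15·15
1 = 15·79 − 37·32
1 = −37·427 + 200·79
1 = 200·1360 − 637·427
So 427·(-637) ≡ 1 (mod 1360), i.e. 427⁻¹ ≡ 723.
Then x ≡ 723·918 ≡ 34 (mod 1360); the smallest non-negative solution is x = 34.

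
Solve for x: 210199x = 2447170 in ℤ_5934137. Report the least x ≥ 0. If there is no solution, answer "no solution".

First find gcd(210199, 5934137):
5934137 = 28·210199 + 48565
210199 = 4·48565 + 15939
48565 = 3·15939 + 748
15939 = 21·748 + 231
748 = 3·231 + 55
231 = 4·55 + 11
55 = 5·11 + 0
gcd = 11 and 11 | 2447170, so solutions exist. Divide through by 11: 19109x ≡ 222470 (mod 539467).
Now find 19109⁻¹ mod 539467:
539467 = 28×19109 + 4415
19109 = 4×4415 + 1449
4415 = 3×1449 + 68
1449 = 21×68 + 21
68 = 3×21 + 5
21 = 4×5 + 1
5 = 5×1 + 0
Back-substitute:
1 = 21 − 4·5
1 = −4·68 + 13·21
1 = 13·1449 − 277·68
1 = −277·4415 + 844·1449
1 = 844·19109 − 3653·4415
1 = −3653·539467 + 103128·19109
So 19109⁻¹ ≡ 103128 (mod 539467).
Then x ≡ 103128·222470 ≡ 433584 (mod 539467); the smallest non-negative solution is x = 433584.

433584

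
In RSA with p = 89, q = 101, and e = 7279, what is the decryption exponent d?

φ(n) = (p−1)(q−1) = 88·100 = 8800.
Need d with 7279·d ≡ 1 (mod 8800). Apply the extended Euclidean algorithm:
8800 = 1·7279 + 1521
7279 = 4·1521 + 1195
1521 = 1·1195 + 326
1195 = 3·326 + 217
326 = 1·217 + 109
217 = 1·109 + 108
109 = 1·108 + 1
108 = 108·1 + 0
Back-substitute:
1 = 109 − 108
1 = −217 + 2·109
1 = 2·326 − 3·217
1 = −3·1195 + 11·326
1 = 11·1521 − 14·1195
1 = −14·7279 + 67·1521
1 = 67·8800 − 81·7279
So 7279·(-81) ≡ 1 (mod 8800), hence d ≡ -81 ≡ 8719 (mod 8800).

8719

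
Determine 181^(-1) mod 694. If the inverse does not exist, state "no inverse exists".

671

Apply the Euclidean algorithm to 694 and 181:
694 = 3·181 + 151
181 = 1·151 + 30
151 = 5·30 + 1
30 = 30·1 + 0
Since gcd(181, 694) = 1, back-substitute to write 1 as a combination:
1 = 151 − 5·30
1 = −5·181 + 6·151
1 = 6·694 − 23·181
So 181·(-23) ≡ 1 (mod 694), and -23 ≡ 671 (mod 694).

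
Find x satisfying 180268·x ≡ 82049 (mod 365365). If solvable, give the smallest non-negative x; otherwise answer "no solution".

193

First find gcd(180268, 365365):
365365 = 2×180268 + 4829
180268 = 37×4829 + 1595
4829 = 3×1595 + 44
1595 = 36×44 + 11
44 = 4×11 + 0
gcd = 11 and 11 | 82049, so solutions exist. Divide through by 11: 16388x ≡ 7459 (mod 33215).
Now find 16388⁻¹ mod 33215:
33215 = 2×16388 + 439
16388 = 37×439 + 145
439 = 3×145 + 4
145 = 36×4 + 1
4 = 4×1 + 0
Back-substitute:
1 = 145 − 36·4
1 = −36·439 + 109·145
1 = 109·16388 − 4069·439
1 = −4069·33215 + 8247·16388
So 16388⁻¹ ≡ 8247 (mod 33215).
Then x ≡ 8247·7459 ≡ 193 (mod 33215); the smallest non-negative solution is x = 193.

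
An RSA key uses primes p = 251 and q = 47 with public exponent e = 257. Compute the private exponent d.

3893

φ(n) = (p−1)(q−1) = 250·46 = 11500.
Need d with 257·d ≡ 1 (mod 11500). Apply the extended Euclidean algorithm:
11500 = 44×257 + 192
257 = 1×192 + 65
192 = 2×65 + 62
65 = 1×62 + 3
62 = 20×3 + 2
3 = 1×2 + 1
2 = 2×1 + 0
Back-substitute:
1 = 3 − 2
1 = −62 + 21·3
1 = 21·65 − 22·62
1 = −22·192 + 65·65
1 = 65·257 − 87·192
1 = −87·11500 + 3893·257
So 257·3893 ≡ 1 (mod 11500), hence d = 3893.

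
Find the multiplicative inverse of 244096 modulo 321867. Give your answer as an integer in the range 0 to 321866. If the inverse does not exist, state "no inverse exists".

307390

gcd(321867, 244096) by repeated division:
321867 = 1×244096 + 77771
244096 = 3×77771 + 10783
77771 = 7×10783 + 2290
10783 = 4×2290 + 1623
2290 = 1×1623 + 667
1623 = 2×667 + 289
667 = 2×289 + 89
289 = 3×89 + 22
89 = 4×22 + 1
22 = 22×1 + 0
gcd = 1, so the inverse exists. Back-substitute:
1 = 89 − 4·22
1 = −4·289 + 13·89
1 = 13·667 − 30·289
1 = −30·1623 + 73·667
1 = 73·2290 − 103·1623
1 = −103·10783 + 485·2290
1 = 485·77771 − 3498·10783
1 = −3498·244096 + 10979·77771
1 = 10979·321867 − 14477·244096
Thus 244096·(-14477) ≡ 1 (mod 321867); reducing, -14477 mod 321867 = 307390.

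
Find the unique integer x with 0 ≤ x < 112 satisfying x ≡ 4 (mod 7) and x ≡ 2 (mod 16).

Write x = 4 + 7·k. Then 7·k ≡ 2 − 4 ≡ 14 (mod 16).
Need 7⁻¹ mod 16. Extended Euclid on (16, 7):
16 = 2×7 + 2
7 = 3×2 + 1
2 = 2×1 + 0
Back-substitute:
1 = 7 − 3·2
1 = −3·16 + 7·7
7⁻¹ ≡ 7 (mod 16), so k ≡ 7·14 ≡ 2 (mod 16).
x = 4 + 7·2 = 18.

18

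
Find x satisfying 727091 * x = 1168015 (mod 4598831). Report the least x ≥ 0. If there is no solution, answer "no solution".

First find gcd(727091, 4598831):
4598831 = 6·727091 + 236285
727091 = 3·236285 + 18236
236285 = 12·18236 + 17453
18236 = 1·17453 + 783
17453 = 22·783 + 227
783 = 3·227 + 102
227 = 2·102 + 23
102 = 4·23 + 10
23 = 2·10 + 3
10 = 3·3 + 1
3 = 3·1 + 0
gcd = 1, so a unique solution mod 4598831 exists.
Back-substitute for the Bézout coefficients:
1 = 10 − 3·3
1 = −3·23 + 7·10
1 = 7·102 − 31·23
1 = −31·227 + 69·102
1 = 69·783 − 238·227
1 = −238·17453 + 5305·783
1 = 5305·18236 − 5543·17453
1 = −5543·236285 + 71821·18236
1 = 71821·727091 − 221006·236285
1 = −221006·4598831 + 1397857·727091
So 727091·(1397857) ≡ 1 (mod 4598831), giving 727091⁻¹ ≡ 1397857.
x ≡ 727091⁻¹·1168015 ≡ 1397857·1168015 ≡ 4171587 (mod 4598831).

4171587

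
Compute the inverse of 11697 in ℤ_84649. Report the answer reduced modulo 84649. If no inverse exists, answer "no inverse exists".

Extended Euclidean algorithm:
84649 = 7*11697 + 2770
11697 = 4*2770 + 617
2770 = 4*617 + 302
617 = 2*302 + 13
302 = 23*13 + 3
13 = 4*3 + 1
3 = 3*1 + 0
gcd = 1, so the inverse exists. Back-substitute:
1 = 13 − 4·3
1 = −4·302 + 93·13
1 = 93·617 − 190·302
1 = −190·2770 + 853·617
1 = 853·11697 − 3602·2770
1 = −3602·84649 + 26067·11697
So 11697·26067 ≡ 1 (mod 84649).

26067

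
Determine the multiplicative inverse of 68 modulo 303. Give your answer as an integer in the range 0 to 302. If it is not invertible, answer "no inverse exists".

Apply the Euclidean algorithm to 303 and 68:
303 = 4*68 + 31
68 = 2*31 + 6
31 = 5*6 + 1
6 = 6*1 + 0
gcd = 1, so the inverse exists. Back-substitute:
1 = 31 − 5·6
1 = −5·68 + 11·31
1 = 11·303 − 49·68
So 68·(-49) ≡ 1 (mod 303), and -49 ≡ 254 (mod 303).

254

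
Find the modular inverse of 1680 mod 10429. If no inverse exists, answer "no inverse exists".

Run Euclid on (10429, 1680):
10429 = 6·1680 + 349
1680 = 4·349 + 284
349 = 1·284 + 65
284 = 4·65 + 24
65 = 2·24 + 17
24 = 1·17 + 7
17 = 2·7 + 3
7 = 2·3 + 1
3 = 3·1 + 0
Since gcd(1680, 10429) = 1, back-substitute to write 1 as a combination:
1 = 7 − 2·3
1 = −2·17 + 5·7
1 = 5·24 − 7·17
1 = −7·65 + 19·24
1 = 19·284 − 83·65
1 = −83·349 + 102·284
1 = 102·1680 − 491·349
1 = −491·10429 + 3048·1680
So 1680·3048 ≡ 1 (mod 10429).

3048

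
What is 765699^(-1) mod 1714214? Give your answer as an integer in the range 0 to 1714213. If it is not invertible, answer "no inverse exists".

1506079

Run Euclid on (1714214, 765699):
1714214 = 2×765699 + 182816
765699 = 4×182816 + 34435
182816 = 5×34435 + 10641
34435 = 3×10641 + 2512
10641 = 4×2512 + 593
2512 = 4×593 + 140
593 = 4×140 + 33
140 = 4×33 + 8
33 = 4×8 + 1
8 = 8×1 + 0
gcd = 1, so the inverse exists. Back-substitute:
1 = 33 − 4·8
1 = −4·140 + 17·33
1 = 17·593 − 72·140
1 = −72·2512 + 305·593
1 = 305·10641 − 1292·2512
1 = −1292·34435 + 4181·10641
1 = 4181·182816 − 22197·34435
1 = −22197·765699 + 92969·182816
1 = 92969·1714214 − 208135·765699
So 765699·(-208135) ≡ 1 (mod 1714214), and -208135 ≡ 1506079 (mod 1714214).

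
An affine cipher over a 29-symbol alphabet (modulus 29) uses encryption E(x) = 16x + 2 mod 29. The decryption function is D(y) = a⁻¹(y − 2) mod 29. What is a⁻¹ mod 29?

Extended Euclidean algorithm:
29 = 1*16 + 13
16 = 1*13 + 3
13 = 4*3 + 1
3 = 3*1 + 0
Since gcd(16, 29) = 1, back-substitute to write 1 as a combination:
1 = 13 − 4·3
1 = −4·16 + 5·13
1 = 5·29 − 9·16
Thus 16·(-9) ≡ 1 (mod 29); reducing, -9 mod 29 = 20.

20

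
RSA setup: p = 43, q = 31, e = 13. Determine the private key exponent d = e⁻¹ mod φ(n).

φ(n) = (p−1)(q−1) = 42·30 = 1260.
Need d with 13·d ≡ 1 (mod 1260). Apply the extended Euclidean algorithm:
1260 = 96·13 + 12
13 = 1·12 + 1
12 = 12·1 + 0
Back-substitute:
1 = 13 − 12
1 = −1260 + 97·13
So 13·97 ≡ 1 (mod 1260), hence d = 97.

97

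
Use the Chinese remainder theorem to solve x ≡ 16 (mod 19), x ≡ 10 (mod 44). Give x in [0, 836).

Write x = 16 + 19·k. Then 19·k ≡ 10 − 16 ≡ 38 (mod 44).
Need 19⁻¹ mod 44. Extended Euclid on (44, 19):
44 = 2·19 + 6
19 = 3·6 + 1
6 = 6·1 + 0
Back-substitute:
1 = 19 − 3·6
1 = −3·44 + 7·19
19⁻¹ ≡ 7 (mod 44), so k ≡ 7·38 ≡ 2 (mod 44).
x = 16 + 19·2 = 54.

54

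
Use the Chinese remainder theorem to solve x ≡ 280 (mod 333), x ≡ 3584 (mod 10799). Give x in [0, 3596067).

986293

Write x = 280 + 333·k. Then 333·k ≡ 3584 − 280 ≡ 3304 (mod 10799).
Need 333⁻¹ mod 10799. Extended Euclid on (10799, 333):
10799 = 32*333 + 143
333 = 2*143 + 47
143 = 3*47 + 2
47 = 23*2 + 1
2 = 2*1 + 0
Back-substitute:
1 = 47 − 23·2
1 = −23·143 + 70·47
1 = 70·333 − 163·143
1 = −163·10799 + 5286·333
333⁻¹ ≡ 5286 (mod 10799), so k ≡ 5286·3304 ≡ 2961 (mod 10799).
x = 280 + 333·2961 = 986293.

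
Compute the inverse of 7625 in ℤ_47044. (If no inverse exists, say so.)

32829

Apply the Euclidean algorithm to 47044 and 7625:
47044 = 6*7625 + 1294
7625 = 5*1294 + 1155
1294 = 1*1155 + 139
1155 = 8*139 + 43
139 = 3*43 + 10
43 = 4*10 + 3
10 = 3*3 + 1
3 = 3*1 + 0
gcd = 1, so the inverse exists. Back-substitute:
1 = 10 − 3·3
1 = −3·43 + 13·10
1 = 13·139 − 42·43
1 = −42·1155 + 349·139
1 = 349·1294 − 391·1155
1 = −391·7625 + 2304·1294
1 = 2304·47044 − 14215·7625
So 7625·(-14215) ≡ 1 (mod 47044), and -14215 ≡ 32829 (mod 47044).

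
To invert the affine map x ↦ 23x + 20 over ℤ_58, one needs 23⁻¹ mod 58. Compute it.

53

gcd(58, 23) by repeated division:
58 = 2×23 + 12
23 = 1×12 + 11
12 = 1×11 + 1
11 = 11×1 + 0
Since gcd(23, 58) = 1, back-substitute to write 1 as a combination:
1 = 12 − 11
1 = −23 + 2·12
1 = 2·58 − 5·23
Hence 23⁻¹ ≡ -5 ≡ 53 (mod 58).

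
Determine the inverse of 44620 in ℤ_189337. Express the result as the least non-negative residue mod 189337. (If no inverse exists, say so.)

36692

Apply the Euclidean algorithm to 189337 and 44620:
189337 = 4*44620 + 10857
44620 = 4*10857 + 1192
10857 = 9*1192 + 129
1192 = 9*129 + 31
129 = 4*31 + 5
31 = 6*5 + 1
5 = 5*1 + 0
The gcd is 1. Working backward:
1 = 31 − 6·5
1 = −6·129 + 25·31
1 = 25·1192 − 231·129
1 = −231·10857 + 2104·1192
1 = 2104·44620 − 8647·10857
1 = −8647·189337 + 36692·44620
So 44620·36692 ≡ 1 (mod 189337).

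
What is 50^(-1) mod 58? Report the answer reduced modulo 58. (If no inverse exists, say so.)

Euclidean algorithm on 58, 50:
58 = 1·50 + 8
50 = 6·8 + 2
8 = 4·2 + 0
Since gcd = 2 > 1, 50 is not a unit mod 58.

no inverse exists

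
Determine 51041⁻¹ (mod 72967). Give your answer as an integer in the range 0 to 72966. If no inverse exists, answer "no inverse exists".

Extended Euclidean algorithm:
72967 = 1·51041 + 21926
51041 = 2·21926 + 7189
21926 = 3·7189 + 359
7189 = 20·359 + 9
359 = 39·9 + 8
9 = 1·8 + 1
8 = 8·1 + 0
Since gcd(51041, 72967) = 1, back-substitute to write 1 as a combination:
1 = 9 − 8
1 = −359 + 40·9
1 = 40·7189 − 801·359
1 = −801·21926 + 2443·7189
1 = 2443·51041 − 5687·21926
1 = −5687·72967 + 8130·51041
So 51041·8130 ≡ 1 (mod 72967).

8130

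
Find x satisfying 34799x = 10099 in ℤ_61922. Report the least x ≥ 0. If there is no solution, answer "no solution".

37393

First find gcd(34799, 61922):
61922 = 1*34799 + 27123
34799 = 1*27123 + 7676
27123 = 3*7676 + 4095
7676 = 1*4095 + 3581
4095 = 1*3581 + 514
3581 = 6*514 + 497
514 = 1*497 + 17
497 = 29*17 + 4
17 = 4*4 + 1
4 = 4*1 + 0
gcd = 1, so a unique solution mod 61922 exists.
Back-substitute for the Bézout coefficients:
1 = 17 − 4·4
1 = −4·497 + 117·17
1 = 117·514 − 121·497
1 = −121·3581 + 843·514
1 = 843·4095 − 964·3581
1 = −964·7676 + 1807·4095
1 = 1807·27123 − 6385·7676
1 = −6385·34799 + 8192·27123
1 = 8192·61922 − 14577·34799
So 34799·(-14577) ≡ 1 (mod 61922), giving 34799⁻¹ ≡ 47345.
x ≡ 34799⁻¹·10099 ≡ 47345·10099 ≡ 37393 (mod 61922).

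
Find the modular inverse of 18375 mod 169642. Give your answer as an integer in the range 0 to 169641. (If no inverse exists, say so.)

165229

Run Euclid on (169642, 18375):
169642 = 9×18375 + 4267
18375 = 4×4267 + 1307
4267 = 3×1307 + 346
1307 = 3×346 + 269
346 = 1×269 + 77
269 = 3×77 + 38
77 = 2×38 + 1
38 = 38×1 + 0
gcd = 1, so the inverse exists. Back-substitute:
1 = 77 − 2·38
1 = −2·269 + 7·77
1 = 7·346 − 9·269
1 = −9·1307 + 34·346
1 = 34·4267 − 111·1307
1 = −111·18375 + 478·4267
1 = 478·169642 − 4413·18375
Hence 18375⁻¹ ≡ -4413 ≡ 165229 (mod 169642).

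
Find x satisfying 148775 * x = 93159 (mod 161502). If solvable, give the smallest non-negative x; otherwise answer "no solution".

First find gcd(148775, 161502):
161502 = 1·148775 + 12727
148775 = 11·12727 + 8778
12727 = 1·8778 + 3949
8778 = 2·3949 + 880
3949 = 4·880 + 429
880 = 2·429 + 22
429 = 19·22 + 11
22 = 2·11 + 0
gcd = 11 and 11 | 93159, so solutions exist. Divide through by 11: 13525x ≡ 8469 (mod 14682).
Now find 13525⁻¹ mod 14682:
14682 = 1×13525 + 1157
13525 = 11×1157 + 798
1157 = 1×798 + 359
798 = 2×359 + 80
359 = 4×80 + 39
80 = 2×39 + 2
39 = 19×2 + 1
2 = 2×1 + 0
Back-substitute:
1 = 39 − 19·2
1 = −19·80 + 39·39
1 = 39·359 − 175·80
1 = −175·798 + 389·359
1 = 389·1157 − 564·798
1 = −564·13525 + 6593·1157
1 = 6593·14682 − 7157·13525
So 13525·(-7157) ≡ 1 (mod 14682), i.e. 13525⁻¹ ≡ 7525.
Then x ≡ 7525·8469 ≡ 9345 (mod 14682); the smallest non-negative solution is x = 9345.

9345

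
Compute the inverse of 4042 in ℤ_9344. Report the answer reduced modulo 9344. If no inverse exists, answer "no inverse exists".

no inverse exists

Euclidean algorithm on 9344, 4042:
9344 = 2*4042 + 1260
4042 = 3*1260 + 262
1260 = 4*262 + 212
262 = 1*212 + 50
212 = 4*50 + 12
50 = 4*12 + 2
12 = 6*2 + 0
gcd(4042, 9344) = 2 ≠ 1, so 4042 has no multiplicative inverse modulo 9344.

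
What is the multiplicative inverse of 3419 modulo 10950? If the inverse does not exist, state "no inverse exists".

Extended Euclidean algorithm:
10950 = 3·3419 + 693
3419 = 4·693 + 647
693 = 1·647 + 46
647 = 14·46 + 3
46 = 15·3 + 1
3 = 3·1 + 0
gcd = 1, so the inverse exists. Back-substitute:
1 = 46 − 15·3
1 = −15·647 + 211·46
1 = 211·693 − 226·647
1 = −226·3419 + 1115·693
1 = 1115·10950 − 3571·3419
So 3419·(-3571) ≡ 1 (mod 10950), and -3571 ≡ 7379 (mod 10950).

7379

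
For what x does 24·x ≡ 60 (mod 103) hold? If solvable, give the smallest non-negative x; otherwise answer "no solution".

54

First find gcd(24, 103):
103 = 4*24 + 7
24 = 3*7 + 3
7 = 2*3 + 1
3 = 3*1 + 0
gcd = 1, so a unique solution mod 103 exists.
Back-substitute for the Bézout coefficients:
1 = 7 − 2·3
1 = −2·24 + 7·7
1 = 7·103 − 30·24
So 24·(-30) ≡ 1 (mod 103), giving 24⁻¹ ≡ 73.
x ≡ 24⁻¹·60 ≡ 73·60 ≡ 54 (mod 103).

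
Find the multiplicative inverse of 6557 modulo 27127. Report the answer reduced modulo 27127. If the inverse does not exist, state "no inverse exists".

Run Euclid on (27127, 6557):
27127 = 4×6557 + 899
6557 = 7×899 + 264
899 = 3×264 + 107
264 = 2×107 + 50
107 = 2×50 + 7
50 = 7×7 + 1
7 = 7×1 + 0
gcd = 1, so the inverse exists. Back-substitute:
1 = 50 − 7·7
1 = −7·107 + 15·50
1 = 15·264 − 37·107
1 = −37·899 + 126·264
1 = 126·6557 − 919·899
1 = −919·27127 + 3802·6557
So 6557·3802 ≡ 1 (mod 27127).

3802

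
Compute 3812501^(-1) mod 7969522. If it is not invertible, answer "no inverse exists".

Compute gcd(3812501, 7969522):
7969522 = 2×3812501 + 344520
3812501 = 11×344520 + 22781
344520 = 15×22781 + 2805
22781 = 8×2805 + 341
2805 = 8×341 + 77
341 = 4×77 + 33
77 = 2×33 + 11
33 = 3×11 + 0
Since gcd = 11 > 1, 3812501 is not a unit mod 7969522.

no inverse exists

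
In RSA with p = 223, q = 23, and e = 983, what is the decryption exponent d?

φ(n) = (p−1)(q−1) = 222·22 = 4884.
Need d with 983·d ≡ 1 (mod 4884). Apply the extended Euclidean algorithm:
4884 = 4·983 + 952
983 = 1·952 + 31
952 = 30·31 + 22
31 = 1·22 + 9
22 = 2·9 + 4
9 = 2·4 + 1
4 = 4·1 + 0
Back-substitute:
1 = 9 − 2·4
1 = −2·22 + 5·9
1 = 5·31 − 7·22
1 = −7·952 + 215·31
1 = 215·983 − 222·952
1 = −222·4884 + 1103·983
So 983·1103 ≡ 1 (mod 4884), hence d = 1103.

1103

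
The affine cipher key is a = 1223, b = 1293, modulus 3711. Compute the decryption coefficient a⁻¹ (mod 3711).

Apply the Euclidean algorithm to 3711 and 1223:
3711 = 3·1223 + 42
1223 = 29·42 + 5
42 = 8·5 + 2
5 = 2·2 + 1
2 = 2·1 + 0
gcd = 1, so the inverse exists. Back-substitute:
1 = 5 − 2·2
1 = −2·42 + 17·5
1 = 17·1223 − 495·42
1 = −495·3711 + 1502·1223
So 1223·1502 ≡ 1 (mod 3711).

1502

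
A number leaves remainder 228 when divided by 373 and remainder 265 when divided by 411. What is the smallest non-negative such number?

44242

Write x = 228 + 373·k. Then 373·k ≡ 265 − 228 ≡ 37 (mod 411).
Need 373⁻¹ mod 411. Extended Euclid on (411, 373):
411 = 1*373 + 38
373 = 9*38 + 31
38 = 1*31 + 7
31 = 4*7 + 3
7 = 2*3 + 1
3 = 3*1 + 0
Back-substitute:
1 = 7 − 2·3
1 = −2·31 + 9·7
1 = 9·38 − 11·31
1 = −11·373 + 108·38
1 = 108·411 − 119·373
373⁻¹ ≡ 292 (mod 411), so k ≡ 292·37 ≡ 118 (mod 411).
x = 228 + 373·118 = 44242.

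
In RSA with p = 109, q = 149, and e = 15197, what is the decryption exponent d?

11333

φ(n) = (p−1)(q−1) = 108·148 = 15984.
Need d with 15197·d ≡ 1 (mod 15984). Apply the extended Euclidean algorithm:
15984 = 1·15197 + 787
15197 = 19·787 + 244
787 = 3·244 + 55
244 = 4·55 + 24
55 = 2·24 + 7
24 = 3·7 + 3
7 = 2·3 + 1
3 = 3·1 + 0
Back-substitute:
1 = 7 − 2·3
1 = −2·24 + 7·7
1 = 7·55 − 16·24
1 = −16·244 + 71·55
1 = 71·787 − 229·244
1 = −229·15197 + 4422·787
1 = 4422·15984 − 4651·15197
So 15197·(-4651) ≡ 1 (mod 15984), hence d ≡ -4651 ≡ 11333 (mod 15984).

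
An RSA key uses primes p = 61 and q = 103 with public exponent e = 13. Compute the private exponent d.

φ(n) = (p−1)(q−1) = 60·102 = 6120.
Need d with 13·d ≡ 1 (mod 6120). Apply the extended Euclidean algorithm:
6120 = 470×13 + 10
13 = 1×10 + 3
10 = 3×3 + 1
3 = 3×1 + 0
Back-substitute:
1 = 10 − 3·3
1 = −3·13 + 4·10
1 = 4·6120 − 1883·13
So 13·(-1883) ≡ 1 (mod 6120), hence d ≡ -1883 ≡ 4237 (mod 6120).

4237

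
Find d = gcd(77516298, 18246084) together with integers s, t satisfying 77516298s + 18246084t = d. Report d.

Repeated division:
77516298 = 4*18246084 + 4531962
18246084 = 4*4531962 + 118236
4531962 = 38*118236 + 38994
118236 = 3*38994 + 1254
38994 = 31*1254 + 120
1254 = 10*120 + 54
120 = 2*54 + 12
54 = 4*12 + 6
12 = 2*6 + 0
gcd(77516298, 18246084) = 6.
Working backward:
6 = 54 − 4·12
6 = −4·120 + 9·54
6 = 9·1254 − 94·120
6 = −94·38994 + 2923·1254
6 = 2923·118236 − 8863·38994
6 = −8863·4531962 + 339717·118236
6 = 339717·18246084 − 1367731·4531962
6 = −1367731·77516298 + 5810641·18246084
So 6 = (-1367731)·77516298 + (5810641)·18246084.

6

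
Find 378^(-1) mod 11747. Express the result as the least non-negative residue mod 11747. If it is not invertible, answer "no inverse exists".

Extended Euclidean algorithm:
11747 = 31*378 + 29
378 = 13*29 + 1
29 = 29*1 + 0
gcd = 1, so the inverse exists. Back-substitute:
1 = 378 − 13·29
1 = −13·11747 + 404·378
So 378·404 ≡ 1 (mod 11747).

404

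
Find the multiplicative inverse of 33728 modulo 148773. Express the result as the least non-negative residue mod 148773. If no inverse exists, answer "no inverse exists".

Run Euclid on (148773, 33728):
148773 = 4×33728 + 13861
33728 = 2×13861 + 6006
13861 = 2×6006 + 1849
6006 = 3×1849 + 459
1849 = 4×459 + 13
459 = 35×13 + 4
13 = 3×4 + 1
4 = 4×1 + 0
The gcd is 1. Working backward:
1 = 13 − 3·4
1 = −3·459 + 106·13
1 = 106·1849 − 427·459
1 = −427·6006 + 1387·1849
1 = 1387·13861 − 3201·6006
1 = −3201·33728 + 7789·13861
1 = 7789·148773 − 34357·33728
Thus 33728·(-34357) ≡ 1 (mod 148773); reducing, -34357 mod 148773 = 114416.

114416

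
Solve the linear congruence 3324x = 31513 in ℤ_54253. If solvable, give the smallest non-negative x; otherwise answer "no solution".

39165

First find gcd(3324, 54253):
54253 = 16·3324 + 1069
3324 = 3·1069 + 117
1069 = 9·117 + 16
117 = 7·16 + 5
16 = 3·5 + 1
5 = 5·1 + 0
gcd = 1, so a unique solution mod 54253 exists.
Back-substitute for the Bézout coefficients:
1 = 16 − 3·5
1 = −3·117 + 22·16
1 = 22·1069 − 201·117
1 = −201·3324 + 625·1069
1 = 625·54253 − 10201·3324
So 3324·(-10201) ≡ 1 (mod 54253), giving 3324⁻¹ ≡ 44052.
x ≡ 3324⁻¹·31513 ≡ 44052·31513 ≡ 39165 (mod 54253).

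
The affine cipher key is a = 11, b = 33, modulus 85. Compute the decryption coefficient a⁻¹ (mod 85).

31

Run Euclid on (85, 11):
85 = 7*11 + 8
11 = 1*8 + 3
8 = 2*3 + 2
3 = 1*2 + 1
2 = 2*1 + 0
gcd = 1, so the inverse exists. Back-substitute:
1 = 3 − 2
1 = −8 + 3·3
1 = 3·11 − 4·8
1 = −4·85 + 31·11
So 11·31 ≡ 1 (mod 85).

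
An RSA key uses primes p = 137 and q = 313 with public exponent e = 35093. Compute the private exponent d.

37373

φ(n) = (p−1)(q−1) = 136·312 = 42432.
Need d with 35093·d ≡ 1 (mod 42432). Apply the extended Euclidean algorithm:
42432 = 1×35093 + 7339
35093 = 4×7339 + 5737
7339 = 1×5737 + 1602
5737 = 3×1602 + 931
1602 = 1×931 + 671
931 = 1×671 + 260
671 = 2×260 + 151
260 = 1×151 + 109
151 = 1×109 + 42
109 = 2×42 + 25
42 = 1×25 + 17
25 = 1×17 + 8
17 = 2×8 + 1
8 = 8×1 + 0
Back-substitute:
1 = 17 − 2·8
1 = −2·25 + 3·17
1 = 3·42 − 5·25
1 = −5·109 + 13·42
1 = 13·151 − 18·109
1 = −18·260 + 31·151
1 = 31·671 − 80·260
1 = −80·931 + 111·671
1 = 111·1602 − 191·931
1 = −191·5737 + 684·1602
1 = 684·7339 − 875·5737
1 = −875·35093 + 4184·7339
1 = 4184·42432 − 5059·35093
So 35093·(-5059) ≡ 1 (mod 42432), hence d ≡ -5059 ≡ 37373 (mod 42432).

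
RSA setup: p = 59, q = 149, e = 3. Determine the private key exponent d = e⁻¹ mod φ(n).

φ(n) = (p−1)(q−1) = 58·148 = 8584.
Need d with 3·d ≡ 1 (mod 8584). Apply the extended Euclidean algorithm:
8584 = 2861*3 + 1
3 = 3*1 + 0
Back-substitute:
1 = 8584 − 2861·3
So 3·(-2861) ≡ 1 (mod 8584), hence d ≡ -2861 ≡ 5723 (mod 8584).

5723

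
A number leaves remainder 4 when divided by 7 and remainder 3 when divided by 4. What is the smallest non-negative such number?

11

Write x = 4 + 7·k. Then 7·k ≡ 3 − 4 ≡ 3 (mod 4).
Need 7⁻¹ mod 4. Extended Euclid on (4, 3):
4 = 1*3 + 1
3 = 3*1 + 0
Back-substitute:
1 = 4 − 3
7⁻¹ ≡ 3 (mod 4), so k ≡ 3·3 ≡ 1 (mod 4).
x = 4 + 7·1 = 11.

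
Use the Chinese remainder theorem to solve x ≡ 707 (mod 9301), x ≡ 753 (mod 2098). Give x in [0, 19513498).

6548611

Write x = 707 + 9301·k. Then 9301·k ≡ 753 − 707 ≡ 46 (mod 2098).
Need 9301⁻¹ mod 2098. Extended Euclid on (2098, 909):
2098 = 2·909 + 280
909 = 3·280 + 69
280 = 4·69 + 4
69 = 17·4 + 1
4 = 4·1 + 0
Back-substitute:
1 = 69 − 17·4
1 = −17·280 + 69·69
1 = 69·909 − 224·280
1 = −224·2098 + 517·909
9301⁻¹ ≡ 517 (mod 2098), so k ≡ 517·46 ≡ 704 (mod 2098).
x = 707 + 9301·704 = 6548611.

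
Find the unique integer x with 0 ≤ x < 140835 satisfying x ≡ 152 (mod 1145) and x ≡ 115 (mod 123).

76867

Write x = 152 + 1145·k. Then 1145·k ≡ 115 − 152 ≡ 86 (mod 123).
Need 1145⁻¹ mod 123. Extended Euclid on (123, 38):
123 = 3·38 + 9
38 = 4·9 + 2
9 = 4·2 + 1
2 = 2·1 + 0
Back-substitute:
1 = 9 − 4·2
1 = −4·38 + 17·9
1 = 17·123 − 55·38
1145⁻¹ ≡ 68 (mod 123), so k ≡ 68·86 ≡ 67 (mod 123).
x = 152 + 1145·67 = 76867.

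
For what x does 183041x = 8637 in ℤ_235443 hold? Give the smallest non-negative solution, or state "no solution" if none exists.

66474

First find gcd(183041, 235443):
235443 = 1*183041 + 52402
183041 = 3*52402 + 25835
52402 = 2*25835 + 732
25835 = 35*732 + 215
732 = 3*215 + 87
215 = 2*87 + 41
87 = 2*41 + 5
41 = 8*5 + 1
5 = 5*1 + 0
gcd = 1, so a unique solution mod 235443 exists.
Back-substitute for the Bézout coefficients:
1 = 41 − 8·5
1 = −8·87 + 17·41
1 = 17·215 − 42·87
1 = −42·732 + 143·215
1 = 143·25835 − 5047·732
1 = −5047·52402 + 10237·25835
1 = 10237·183041 − 35758·52402
1 = −35758·235443 + 45995·183041
So 183041·(45995) ≡ 1 (mod 235443), giving 183041⁻¹ ≡ 45995.
x ≡ 183041⁻¹·8637 ≡ 45995·8637 ≡ 66474 (mod 235443).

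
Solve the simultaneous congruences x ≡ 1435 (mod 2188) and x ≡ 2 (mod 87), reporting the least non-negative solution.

82391

Write x = 1435 + 2188·k. Then 2188·k ≡ 2 − 1435 ≡ 46 (mod 87).
Need 2188⁻¹ mod 87. Extended Euclid on (87, 13):
87 = 6×13 + 9
13 = 1×9 + 4
9 = 2×4 + 1
4 = 4×1 + 0
Back-substitute:
1 = 9 − 2·4
1 = −2·13 + 3·9
1 = 3·87 − 20·13
2188⁻¹ ≡ 67 (mod 87), so k ≡ 67·46 ≡ 37 (mod 87).
x = 1435 + 2188·37 = 82391.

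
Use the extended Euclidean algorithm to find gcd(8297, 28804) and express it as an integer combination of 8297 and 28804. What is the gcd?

1

Euclidean algorithm:
28804 = 3*8297 + 3913
8297 = 2*3913 + 471
3913 = 8*471 + 145
471 = 3*145 + 36
145 = 4*36 + 1
36 = 36*1 + 0
gcd(8297, 28804) = 1.
Working backward:
1 = 145 − 4·36
1 = −4·471 + 13·145
1 = 13·3913 − 108·471
1 = −108·8297 + 229·3913
1 = 229·28804 − 795·8297
So 1 = (229)·28804 + (-795)·8297.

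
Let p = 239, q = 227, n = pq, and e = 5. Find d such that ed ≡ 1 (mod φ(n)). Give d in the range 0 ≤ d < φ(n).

φ(n) = (p−1)(q−1) = 238·226 = 53788.
Need d with 5·d ≡ 1 (mod 53788). Apply the extended Euclidean algorithm:
53788 = 10757×5 + 3
5 = 1×3 + 2
3 = 1×2 + 1
2 = 2×1 + 0
Back-substitute:
1 = 3 − 2
1 = −5 + 2·3
1 = 2·53788 − 21515·5
So 5·(-21515) ≡ 1 (mod 53788), hence d ≡ -21515 ≡ 32273 (mod 53788).

32273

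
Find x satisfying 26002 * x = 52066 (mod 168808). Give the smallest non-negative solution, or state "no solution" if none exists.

52705

First find gcd(26002, 168808):
168808 = 6·26002 + 12796
26002 = 2·12796 + 410
12796 = 31·410 + 86
410 = 4·86 + 66
86 = 1·66 + 20
66 = 3·20 + 6
20 = 3·6 + 2
6 = 3·2 + 0
gcd = 2 and 2 | 52066, so solutions exist. Divide through by 2: 13001x ≡ 26033 (mod 84404).
Now find 13001⁻¹ mod 84404:
84404 = 6·13001 + 6398
13001 = 2·6398 + 205
6398 = 31·205 + 43
205 = 4·43 + 33
43 = 1·33 + 10
33 = 3·10 + 3
10 = 3·3 + 1
3 = 3·1 + 0
Back-substitute:
1 = 10 − 3·3
1 = −3·33 + 10·10
1 = 10·43 − 13·33
1 = −13·205 + 62·43
1 = 62·6398 − 1935·205
1 = −1935·13001 + 3932·6398
1 = 3932·84404 − 25527·13001
So 13001·(-25527) ≡ 1 (mod 84404), i.e. 13001⁻¹ ≡ 58877.
Then x ≡ 58877·26033 ≡ 52705 (mod 84404); the smallest non-negative solution is x = 52705.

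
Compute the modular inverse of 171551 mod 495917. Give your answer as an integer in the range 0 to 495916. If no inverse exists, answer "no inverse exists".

155027

Extended Euclidean algorithm:
495917 = 2×171551 + 152815
171551 = 1×152815 + 18736
152815 = 8×18736 + 2927
18736 = 6×2927 + 1174
2927 = 2×1174 + 579
1174 = 2×579 + 16
579 = 36×16 + 3
16 = 5×3 + 1
3 = 3×1 + 0
Since gcd(171551, 495917) = 1, back-substitute to write 1 as a combination:
1 = 16 − 5·3
1 = −5·579 + 181·16
1 = 181·1174 − 367·579
1 = −367·2927 + 915·1174
1 = 915·18736 − 5857·2927
1 = −5857·152815 + 47771·18736
1 = 47771·171551 − 53628·152815
1 = −53628·495917 + 155027·171551
So 171551·155027 ≡ 1 (mod 495917).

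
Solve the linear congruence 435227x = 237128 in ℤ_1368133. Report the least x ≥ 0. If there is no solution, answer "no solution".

gcd(435227, 1368133):
1368133 = 3*435227 + 62452
435227 = 6*62452 + 60515
62452 = 1*60515 + 1937
60515 = 31*1937 + 468
1937 = 4*468 + 65
468 = 7*65 + 13
65 = 5*13 + 0
gcd = 13, but 13 ∤ 237128, so the congruence has no solution.

no solution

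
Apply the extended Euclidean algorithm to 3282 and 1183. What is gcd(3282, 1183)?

Euclidean algorithm:
3282 = 2×1183 + 916
1183 = 1×916 + 267
916 = 3×267 + 115
267 = 2×115 + 37
115 = 3×37 + 4
37 = 9×4 + 1
4 = 4×1 + 0
gcd(3282, 1183) = 1.
Express as a combination:
1 = 37 − 9·4
1 = −9·115 + 28·37
1 = 28·267 − 65·115
1 = −65·916 + 223·267
1 = 223·1183 − 288·916
1 = −288·3282 + 799·1183
So 1 = (-288)·3282 + (799)·1183.

1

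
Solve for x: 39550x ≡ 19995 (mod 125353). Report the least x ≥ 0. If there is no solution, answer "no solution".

118967

First find gcd(39550, 125353):
125353 = 3*39550 + 6703
39550 = 5*6703 + 6035
6703 = 1*6035 + 668
6035 = 9*668 + 23
668 = 29*23 + 1
23 = 23*1 + 0
gcd = 1, so a unique solution mod 125353 exists.
Back-substitute for the Bézout coefficients:
1 = 668 − 29·23
1 = −29·6035 + 262·668
1 = 262·6703 − 291·6035
1 = −291·39550 + 1717·6703
1 = 1717·125353 − 5442·39550
So 39550·(-5442) ≡ 1 (mod 125353), giving 39550⁻¹ ≡ 119911.
x ≡ 39550⁻¹·19995 ≡ 119911·19995 ≡ 118967 (mod 125353).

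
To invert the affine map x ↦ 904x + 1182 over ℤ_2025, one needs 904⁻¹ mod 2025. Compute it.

Run Euclid on (2025, 904):
2025 = 2·904 + 217
904 = 4·217 + 36
217 = 6·36 + 1
36 = 36·1 + 0
The gcd is 1. Working backward:
1 = 217 − 6·36
1 = −6·904 + 25·217
1 = 25·2025 − 56·904
Thus 904·(-56) ≡ 1 (mod 2025); reducing, -56 mod 2025 = 1969.

1969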